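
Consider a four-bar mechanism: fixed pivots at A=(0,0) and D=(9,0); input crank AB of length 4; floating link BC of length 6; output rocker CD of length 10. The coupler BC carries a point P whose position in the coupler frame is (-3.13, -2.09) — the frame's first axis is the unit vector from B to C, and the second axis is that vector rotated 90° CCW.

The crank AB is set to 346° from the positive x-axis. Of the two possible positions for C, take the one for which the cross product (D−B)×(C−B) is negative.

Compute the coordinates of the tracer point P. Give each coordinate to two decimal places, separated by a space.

3.34 2.76

A=(0,0), D=(9.00,0)
B = A + 4.00·(cos346°, sin346°) = (3.8812, -0.9677)
|BD| = 5.2095
circle(B,6.00) ∩ circle(D,10.00): a=-3.5379, h=4.8460
  candidates: C₊=(-0.4953,3.1367) cross=25.245; C₋=(1.3050,-6.3865) cross=-25.245
  mode - wants cross < 0 → take C=(1.3050,-6.3865) (cross=-25.245)
ex = (C−B)/|BC| = (-0.4294,-0.9031); ey = (0.9031,-0.4294)
P = B + -3.13·ex + -2.09·ey = (3.3375,2.7565)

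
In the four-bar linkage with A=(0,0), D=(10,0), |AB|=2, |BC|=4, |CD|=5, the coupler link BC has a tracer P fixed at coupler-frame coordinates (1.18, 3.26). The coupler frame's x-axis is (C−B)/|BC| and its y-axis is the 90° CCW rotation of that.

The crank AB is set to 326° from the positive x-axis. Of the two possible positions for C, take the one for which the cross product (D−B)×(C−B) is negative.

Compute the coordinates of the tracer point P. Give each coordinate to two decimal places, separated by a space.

3.67 1.70

A=(0,0), D=(10.00,0)
B = A + 2.00·(cos326°, sin326°) = (1.6581, -1.1184)
|BD| = 8.4166
circle(B,4.00) ∩ circle(D,5.00): a=3.6736, h=1.5826
  candidates: C₊=(5.0888,0.9383) cross=13.320; C₋=(5.5094,-2.1988) cross=-13.320
  mode - wants cross < 0 → take C=(5.5094,-2.1988) (cross=-13.320)
ex = (C−B)/|BC| = (0.9628,-0.2701); ey = (0.2701,0.9628)
P = B + 1.18·ex + 3.26·ey = (3.6747,1.7017)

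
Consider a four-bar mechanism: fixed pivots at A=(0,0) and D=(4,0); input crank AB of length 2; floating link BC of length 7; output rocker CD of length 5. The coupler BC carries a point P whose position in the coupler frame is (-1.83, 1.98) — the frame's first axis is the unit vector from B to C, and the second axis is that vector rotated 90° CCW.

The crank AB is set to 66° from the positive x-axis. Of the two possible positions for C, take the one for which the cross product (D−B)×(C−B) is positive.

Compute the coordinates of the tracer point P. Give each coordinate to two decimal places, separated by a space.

-1.42 3.33

A=(0,0), D=(4.00,0)
B = A + 2.00·(cos66°, sin66°) = (0.8135, 1.8271)
|BD| = 3.6732
circle(B,7.00) ∩ circle(D,5.00): a=5.1035, h=4.7910
  candidates: C₊=(7.6240,3.4448) cross=17.598; C₋=(2.8577,-4.8678) cross=-17.598
  mode + wants cross > 0 → take C=(7.6240,3.4448) (cross=17.598)
ex = (C−B)/|BC| = (0.9729,0.2311); ey = (-0.2311,0.9729)
P = B + -1.83·ex + 1.98·ey = (-1.4246,3.3306)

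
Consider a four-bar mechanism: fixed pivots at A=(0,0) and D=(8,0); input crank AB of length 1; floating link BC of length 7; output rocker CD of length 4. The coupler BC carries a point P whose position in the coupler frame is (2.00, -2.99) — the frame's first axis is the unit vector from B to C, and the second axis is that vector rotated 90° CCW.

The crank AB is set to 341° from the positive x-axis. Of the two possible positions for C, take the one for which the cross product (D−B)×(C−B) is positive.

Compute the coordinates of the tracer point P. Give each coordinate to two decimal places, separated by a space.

4.31 -1.59

A=(0,0), D=(8.00,0)
B = A + 1.00·(cos341°, sin341°) = (0.9455, -0.3256)
|BD| = 7.0620
circle(B,7.00) ∩ circle(D,4.00): a=5.8674, h=3.8175
  candidates: C₊=(6.6307,3.7583) cross=26.959; C₋=(6.9827,-3.8685) cross=-26.959
  mode + wants cross > 0 → take C=(6.6307,3.7583) (cross=26.959)
ex = (C−B)/|BC| = (0.8122,0.5834); ey = (-0.5834,0.8122)
P = B + 2.00·ex + -2.99·ey = (4.3143,-1.5871)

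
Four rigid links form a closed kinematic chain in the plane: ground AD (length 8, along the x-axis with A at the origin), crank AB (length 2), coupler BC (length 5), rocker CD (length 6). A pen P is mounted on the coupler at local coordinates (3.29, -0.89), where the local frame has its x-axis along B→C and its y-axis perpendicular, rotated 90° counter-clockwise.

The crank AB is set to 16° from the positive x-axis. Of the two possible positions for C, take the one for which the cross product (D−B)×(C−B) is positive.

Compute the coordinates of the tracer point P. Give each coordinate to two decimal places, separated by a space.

A=(0,0), D=(8.00,0)
B = A + 2.00·(cos16°, sin16°) = (1.9225, 0.5513)
|BD| = 6.1024
circle(B,5.00) ∩ circle(D,6.00): a=2.1499, h=4.5142
  candidates: C₊=(4.4715,4.8528) cross=27.547; C₋=(3.6559,-4.1387) cross=-27.547
  mode + wants cross > 0 → take C=(4.4715,4.8528) (cross=27.547)
ex = (C−B)/|BC| = (0.5098,0.8603); ey = (-0.8603,0.5098)
P = B + 3.29·ex + -0.89·ey = (4.3654,2.9280)

4.37 2.93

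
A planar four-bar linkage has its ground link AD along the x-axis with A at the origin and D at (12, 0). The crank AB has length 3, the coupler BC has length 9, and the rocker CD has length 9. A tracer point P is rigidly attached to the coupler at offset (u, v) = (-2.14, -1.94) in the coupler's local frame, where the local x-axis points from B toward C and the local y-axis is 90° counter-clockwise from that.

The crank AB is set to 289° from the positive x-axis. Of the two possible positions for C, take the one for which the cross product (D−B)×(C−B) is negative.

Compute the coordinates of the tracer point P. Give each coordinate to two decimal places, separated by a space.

A=(0,0), D=(12.00,0)
B = A + 3.00·(cos289°, sin289°) = (0.9767, -2.8366)
|BD| = 11.3824
circle(B,9.00) ∩ circle(D,9.00): a=5.6912, h=6.9721
  candidates: C₊=(4.7509,5.3339) cross=79.359; C₋=(8.2258,-8.1704) cross=-79.359
  mode - wants cross < 0 → take C=(8.2258,-8.1704) (cross=-79.359)
ex = (C−B)/|BC| = (0.8055,-0.5927); ey = (0.5927,0.8055)
P = B + -2.14·ex + -1.94·ey = (-1.8967,-3.1309)

-1.90 -3.13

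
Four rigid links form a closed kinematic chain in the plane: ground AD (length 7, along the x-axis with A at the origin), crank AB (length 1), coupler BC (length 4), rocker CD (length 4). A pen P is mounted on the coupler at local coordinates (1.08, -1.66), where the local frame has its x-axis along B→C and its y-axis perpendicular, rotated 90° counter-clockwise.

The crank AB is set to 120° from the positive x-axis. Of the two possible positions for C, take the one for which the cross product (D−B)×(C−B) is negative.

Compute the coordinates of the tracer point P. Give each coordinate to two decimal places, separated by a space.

A=(0,0), D=(7.00,0)
B = A + 1.00·(cos120°, sin120°) = (-0.5000, 0.8660)
|BD| = 7.5498
circle(B,4.00) ∩ circle(D,4.00): a=3.7749, h=1.3229
  candidates: C₊=(3.4017,1.7472) cross=9.987; C₋=(3.0983,-0.8811) cross=-9.987
  mode - wants cross < 0 → take C=(3.0983,-0.8811) (cross=-9.987)
ex = (C−B)/|BC| = (0.8996,-0.4368); ey = (0.4368,0.8996)
P = B + 1.08·ex + -1.66·ey = (-0.2535,-1.0990)

-0.25 -1.10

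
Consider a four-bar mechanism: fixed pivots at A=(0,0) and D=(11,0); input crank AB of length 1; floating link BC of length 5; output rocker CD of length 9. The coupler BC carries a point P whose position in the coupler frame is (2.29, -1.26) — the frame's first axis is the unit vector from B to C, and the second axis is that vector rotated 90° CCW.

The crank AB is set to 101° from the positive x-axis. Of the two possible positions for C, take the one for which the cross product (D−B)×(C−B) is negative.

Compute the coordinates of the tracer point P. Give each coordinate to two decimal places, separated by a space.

0.03 -1.62

A=(0,0), D=(11.00,0)
B = A + 1.00·(cos101°, sin101°) = (-0.1908, 0.9816)
|BD| = 11.2338
circle(B,5.00) ∩ circle(D,9.00): a=3.1244, h=3.9036
  candidates: C₊=(3.2628,4.5973) cross=43.852; C₋=(2.5805,-3.1801) cross=-43.852
  mode - wants cross < 0 → take C=(2.5805,-3.1801) (cross=-43.852)
ex = (C−B)/|BC| = (0.5543,-0.8323); ey = (0.8323,0.5543)
P = B + 2.29·ex + -1.26·ey = (0.0297,-1.6228)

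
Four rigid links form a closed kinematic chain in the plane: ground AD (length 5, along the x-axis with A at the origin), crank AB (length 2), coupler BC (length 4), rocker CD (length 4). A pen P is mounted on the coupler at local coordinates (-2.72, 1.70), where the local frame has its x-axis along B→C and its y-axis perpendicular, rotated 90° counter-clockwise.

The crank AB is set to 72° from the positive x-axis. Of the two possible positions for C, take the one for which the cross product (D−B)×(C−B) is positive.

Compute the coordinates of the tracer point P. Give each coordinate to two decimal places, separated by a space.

-2.59 2.02

A=(0,0), D=(5.00,0)
B = A + 2.00·(cos72°, sin72°) = (0.6180, 1.9021)
|BD| = 4.7770
circle(B,4.00) ∩ circle(D,4.00): a=2.3885, h=3.2086
  candidates: C₊=(4.0866,3.8943) cross=15.327; C₋=(1.5314,-1.9922) cross=-15.327
  mode + wants cross > 0 → take C=(4.0866,3.8943) (cross=15.327)
ex = (C−B)/|BC| = (0.8671,0.4981); ey = (-0.4981,0.8671)
P = B + -2.72·ex + 1.70·ey = (-2.5873,2.0216)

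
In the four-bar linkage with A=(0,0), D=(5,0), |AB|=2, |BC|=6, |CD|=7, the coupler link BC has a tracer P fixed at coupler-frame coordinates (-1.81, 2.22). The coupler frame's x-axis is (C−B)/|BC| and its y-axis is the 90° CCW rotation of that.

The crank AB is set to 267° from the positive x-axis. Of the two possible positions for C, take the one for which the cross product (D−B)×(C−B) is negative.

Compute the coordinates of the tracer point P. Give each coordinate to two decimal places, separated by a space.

0.61 0.78

A=(0,0), D=(5.00,0)
B = A + 2.00·(cos267°, sin267°) = (-0.1047, -1.9973)
|BD| = 5.4815
circle(B,6.00) ∩ circle(D,7.00): a=1.5549, h=5.7950
  candidates: C₊=(-0.7681,3.9659) cross=31.765; C₋=(3.4549,-6.8273) cross=-31.765
  mode - wants cross < 0 → take C=(3.4549,-6.8273) (cross=-31.765)
ex = (C−B)/|BC| = (0.5933,-0.8050); ey = (0.8050,0.5933)
P = B + -1.81·ex + 2.22·ey = (0.6087,0.7768)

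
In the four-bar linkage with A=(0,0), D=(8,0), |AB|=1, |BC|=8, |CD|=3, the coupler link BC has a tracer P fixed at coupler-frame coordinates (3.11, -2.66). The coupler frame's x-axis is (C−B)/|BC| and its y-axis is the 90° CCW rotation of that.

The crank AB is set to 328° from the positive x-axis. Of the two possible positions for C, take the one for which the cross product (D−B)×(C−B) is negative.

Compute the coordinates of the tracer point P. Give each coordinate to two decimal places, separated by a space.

3.00 -4.01

A=(0,0), D=(8.00,0)
B = A + 1.00·(cos328°, sin328°) = (0.8480, -0.5299)
|BD| = 7.1716
circle(B,8.00) ∩ circle(D,3.00): a=7.4204, h=2.9897
  candidates: C₊=(8.0272,2.9999) cross=21.441; C₋=(8.4690,-2.9631) cross=-21.441
  mode - wants cross < 0 → take C=(8.4690,-2.9631) (cross=-21.441)
ex = (C−B)/|BC| = (0.9526,-0.3041); ey = (0.3041,0.9526)
P = B + 3.11·ex + -2.66·ey = (3.0017,-4.0098)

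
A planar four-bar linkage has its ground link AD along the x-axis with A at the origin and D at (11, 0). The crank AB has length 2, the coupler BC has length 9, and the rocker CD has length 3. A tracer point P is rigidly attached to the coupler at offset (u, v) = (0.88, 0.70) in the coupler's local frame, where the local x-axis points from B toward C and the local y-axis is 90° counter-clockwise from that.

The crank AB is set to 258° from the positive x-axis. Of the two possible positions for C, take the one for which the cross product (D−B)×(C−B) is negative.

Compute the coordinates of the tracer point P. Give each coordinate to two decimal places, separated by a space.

A=(0,0), D=(11.00,0)
B = A + 2.00·(cos258°, sin258°) = (-0.4158, -1.9563)
|BD| = 11.5822
circle(B,9.00) ∩ circle(D,3.00): a=8.8993, h=1.3424
  candidates: C₊=(8.1289,0.8699) cross=15.548; C₋=(8.5824,-1.7763) cross=-15.548
  mode - wants cross < 0 → take C=(8.5824,-1.7763) (cross=-15.548)
ex = (C−B)/|BC| = (0.9998,0.0200); ey = (-0.0200,0.9998)
P = B + 0.88·ex + 0.70·ey = (0.4500,-1.2388)

0.45 -1.24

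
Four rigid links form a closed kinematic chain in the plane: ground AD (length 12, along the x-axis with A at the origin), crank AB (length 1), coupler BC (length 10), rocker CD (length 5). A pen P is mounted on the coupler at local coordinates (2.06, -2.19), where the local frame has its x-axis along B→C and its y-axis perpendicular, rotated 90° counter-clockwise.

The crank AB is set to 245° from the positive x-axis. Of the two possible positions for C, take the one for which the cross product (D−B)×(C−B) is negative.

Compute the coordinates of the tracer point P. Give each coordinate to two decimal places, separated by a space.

A=(0,0), D=(12.00,0)
B = A + 1.00·(cos245°, sin245°) = (-0.4226, -0.9063)
|BD| = 12.4556
circle(B,10.00) ∩ circle(D,5.00): a=9.2385, h=3.8275
  candidates: C₊=(8.5129,3.5833) cross=47.674; C₋=(9.0699,-4.0515) cross=-47.674
  mode - wants cross < 0 → take C=(9.0699,-4.0515) (cross=-47.674)
ex = (C−B)/|BC| = (0.9493,-0.3145); ey = (0.3145,0.9493)
P = B + 2.06·ex + -2.19·ey = (0.8440,-3.6331)

0.84 -3.63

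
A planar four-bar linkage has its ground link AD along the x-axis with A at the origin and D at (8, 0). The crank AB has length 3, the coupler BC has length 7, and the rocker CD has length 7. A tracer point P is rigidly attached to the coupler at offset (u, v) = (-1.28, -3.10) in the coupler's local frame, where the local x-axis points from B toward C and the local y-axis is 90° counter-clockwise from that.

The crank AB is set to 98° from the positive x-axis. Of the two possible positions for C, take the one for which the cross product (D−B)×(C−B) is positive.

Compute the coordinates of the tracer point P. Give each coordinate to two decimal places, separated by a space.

A=(0,0), D=(8.00,0)
B = A + 3.00·(cos98°, sin98°) = (-0.4175, 2.9708)
|BD| = 8.9264
circle(B,7.00) ∩ circle(D,7.00): a=4.4632, h=5.3926
  candidates: C₊=(5.5860,6.5706) cross=48.136; C₋=(1.9965,-3.5998) cross=-48.136
  mode + wants cross > 0 → take C=(5.5860,6.5706) (cross=48.136)
ex = (C−B)/|BC| = (0.8576,0.5143); ey = (-0.5143,0.8576)
P = B + -1.28·ex + -3.10·ey = (0.0789,-0.3461)

0.08 -0.35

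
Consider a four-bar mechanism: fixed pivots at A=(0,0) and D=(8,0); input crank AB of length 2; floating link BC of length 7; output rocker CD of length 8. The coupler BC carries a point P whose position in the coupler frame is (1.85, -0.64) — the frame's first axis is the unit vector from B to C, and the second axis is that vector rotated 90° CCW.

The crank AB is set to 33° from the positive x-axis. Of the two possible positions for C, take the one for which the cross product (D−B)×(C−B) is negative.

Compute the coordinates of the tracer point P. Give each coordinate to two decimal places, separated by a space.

A=(0,0), D=(8.00,0)
B = A + 2.00·(cos33°, sin33°) = (1.6773, 1.0893)
|BD| = 6.4158
circle(B,7.00) ∩ circle(D,8.00): a=2.0389, h=6.6965
  candidates: C₊=(4.8236,7.3424) cross=42.963; C₋=(2.5497,-5.8561) cross=-42.963
  mode - wants cross < 0 → take C=(2.5497,-5.8561) (cross=-42.963)
ex = (C−B)/|BC| = (0.1246,-0.9922); ey = (0.9922,0.1246)
P = B + 1.85·ex + -0.64·ey = (1.2729,-0.8261)

1.27 -0.83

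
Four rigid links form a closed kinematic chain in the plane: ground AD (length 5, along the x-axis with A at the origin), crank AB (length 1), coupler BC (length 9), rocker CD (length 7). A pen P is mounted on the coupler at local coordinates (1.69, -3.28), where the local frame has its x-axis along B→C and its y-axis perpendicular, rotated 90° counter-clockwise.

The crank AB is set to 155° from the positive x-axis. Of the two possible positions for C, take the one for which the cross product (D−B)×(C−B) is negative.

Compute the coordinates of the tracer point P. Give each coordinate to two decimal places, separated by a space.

-2.63 -2.84

A=(0,0), D=(5.00,0)
B = A + 1.00·(cos155°, sin155°) = (-0.9063, 0.4226)
|BD| = 5.9214
circle(B,9.00) ∩ circle(D,7.00): a=5.6628, h=6.9952
  candidates: C₊=(5.2413,6.9958) cross=41.422; C₋=(4.2428,-6.9589) cross=-41.422
  mode - wants cross < 0 → take C=(4.2428,-6.9589) (cross=-41.422)
ex = (C−B)/|BC| = (0.5721,-0.8202); ey = (0.8202,0.5721)
P = B + 1.69·ex + -3.28·ey = (-2.6296,-2.8400)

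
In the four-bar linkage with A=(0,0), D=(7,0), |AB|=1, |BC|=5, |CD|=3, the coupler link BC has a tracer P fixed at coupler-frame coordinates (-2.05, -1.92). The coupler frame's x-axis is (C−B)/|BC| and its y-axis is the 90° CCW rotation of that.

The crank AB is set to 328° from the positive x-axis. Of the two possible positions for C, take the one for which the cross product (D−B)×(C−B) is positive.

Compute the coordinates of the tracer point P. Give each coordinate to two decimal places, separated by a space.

A=(0,0), D=(7.00,0)
B = A + 1.00·(cos328°, sin328°) = (0.8480, -0.5299)
|BD| = 6.1747
circle(B,5.00) ∩ circle(D,3.00): a=4.3830, h=2.4062
  candidates: C₊=(5.0083,2.2435) cross=14.857; C₋=(5.4213,-2.5510) cross=-14.857
  mode + wants cross > 0 → take C=(5.0083,2.2435) (cross=14.857)
ex = (C−B)/|BC| = (0.8321,0.5547); ey = (-0.5547,0.8321)
P = B + -2.05·ex + -1.92·ey = (0.2073,-3.2646)

0.21 -3.26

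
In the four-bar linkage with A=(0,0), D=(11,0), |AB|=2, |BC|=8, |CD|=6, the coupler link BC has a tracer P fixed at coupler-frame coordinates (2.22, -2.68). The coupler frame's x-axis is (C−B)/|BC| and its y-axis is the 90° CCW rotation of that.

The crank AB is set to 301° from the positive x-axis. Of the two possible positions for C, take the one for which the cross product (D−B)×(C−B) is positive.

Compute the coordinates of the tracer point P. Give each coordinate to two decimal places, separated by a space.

A=(0,0), D=(11.00,0)
B = A + 2.00·(cos301°, sin301°) = (1.0301, -1.7143)
|BD| = 10.1162
circle(B,8.00) ∩ circle(D,6.00): a=6.4420, h=4.7434
  candidates: C₊=(6.5751,4.0522) cross=47.986; C₋=(8.1828,-5.2975) cross=-47.986
  mode + wants cross > 0 → take C=(6.5751,4.0522) (cross=47.986)
ex = (C−B)/|BC| = (0.6931,0.7208); ey = (-0.7208,0.6931)
P = B + 2.22·ex + -2.68·ey = (4.5006,-1.9717)

4.50 -1.97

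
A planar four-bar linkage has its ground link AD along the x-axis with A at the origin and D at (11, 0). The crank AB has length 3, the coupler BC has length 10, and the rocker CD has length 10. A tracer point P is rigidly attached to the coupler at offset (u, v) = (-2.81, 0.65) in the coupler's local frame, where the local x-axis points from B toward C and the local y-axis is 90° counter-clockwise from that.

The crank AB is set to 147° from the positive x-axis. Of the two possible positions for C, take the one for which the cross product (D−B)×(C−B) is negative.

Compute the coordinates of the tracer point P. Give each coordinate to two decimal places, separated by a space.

-3.64 4.29

A=(0,0), D=(11.00,0)
B = A + 3.00·(cos147°, sin147°) = (-2.5160, 1.6339)
|BD| = 13.6144
circle(B,10.00) ∩ circle(D,10.00): a=6.8072, h=7.3254
  candidates: C₊=(5.1211,8.0894) cross=99.731; C₋=(3.3628,-6.4555) cross=-99.731
  mode - wants cross < 0 → take C=(3.3628,-6.4555) (cross=-99.731)
ex = (C−B)/|BC| = (0.5879,-0.8089); ey = (0.8089,0.5879)
P = B + -2.81·ex + 0.65·ey = (-3.6422,4.2892)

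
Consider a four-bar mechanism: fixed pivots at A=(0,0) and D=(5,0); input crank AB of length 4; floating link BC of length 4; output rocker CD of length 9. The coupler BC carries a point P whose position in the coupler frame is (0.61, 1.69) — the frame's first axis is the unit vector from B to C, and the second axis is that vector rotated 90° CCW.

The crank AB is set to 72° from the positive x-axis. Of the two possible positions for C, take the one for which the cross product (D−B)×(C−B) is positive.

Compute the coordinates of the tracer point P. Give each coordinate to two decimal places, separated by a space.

A=(0,0), D=(5.00,0)
B = A + 4.00·(cos72°, sin72°) = (1.2361, 3.8042)
|BD| = 5.3516
circle(B,4.00) ∩ circle(D,9.00): a=-3.3972, h=2.1116
  candidates: C₊=(0.3478,7.7044) cross=11.301; C₋=(-2.6544,4.7340) cross=-11.301
  mode + wants cross > 0 → take C=(0.3478,7.7044) (cross=11.301)
ex = (C−B)/|BC| = (-0.2221,0.9750); ey = (-0.9750,-0.2221)
P = B + 0.61·ex + 1.69·ey = (-0.5472,4.0237)

-0.55 4.02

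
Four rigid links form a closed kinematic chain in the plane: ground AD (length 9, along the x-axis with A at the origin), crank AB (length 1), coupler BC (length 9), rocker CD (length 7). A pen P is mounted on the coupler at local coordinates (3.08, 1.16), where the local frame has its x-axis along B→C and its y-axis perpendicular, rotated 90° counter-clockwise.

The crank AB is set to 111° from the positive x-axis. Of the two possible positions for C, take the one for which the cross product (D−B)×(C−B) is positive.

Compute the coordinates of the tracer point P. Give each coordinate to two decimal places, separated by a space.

1.31 3.77

A=(0,0), D=(9.00,0)
B = A + 1.00·(cos111°, sin111°) = (-0.3584, 0.9336)
|BD| = 9.4048
circle(B,9.00) ∩ circle(D,7.00): a=6.4037, h=6.3240
  candidates: C₊=(6.6414,6.5907) cross=59.476; C₋=(5.3859,-5.9949) cross=-59.476
  mode + wants cross > 0 → take C=(6.6414,6.5907) (cross=59.476)
ex = (C−B)/|BC| = (0.7778,0.6286); ey = (-0.6286,0.7778)
P = B + 3.08·ex + 1.16·ey = (1.3080,3.7718)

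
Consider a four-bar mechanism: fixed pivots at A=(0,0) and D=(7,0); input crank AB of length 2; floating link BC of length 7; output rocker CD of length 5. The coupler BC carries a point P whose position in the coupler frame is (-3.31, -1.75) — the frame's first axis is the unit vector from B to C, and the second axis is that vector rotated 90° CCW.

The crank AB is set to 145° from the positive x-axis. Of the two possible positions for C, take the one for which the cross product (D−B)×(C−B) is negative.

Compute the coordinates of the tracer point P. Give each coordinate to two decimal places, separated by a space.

-5.26 2.10

A=(0,0), D=(7.00,0)
B = A + 2.00·(cos145°, sin145°) = (-1.6383, 1.1472)
|BD| = 8.7141
circle(B,7.00) ∩ circle(D,5.00): a=5.7341, h=4.0149
  candidates: C₊=(4.5745,4.3723) cross=34.987; C₋=(3.5174,-3.5877) cross=-34.987
  mode - wants cross < 0 → take C=(3.5174,-3.5877) (cross=-34.987)
ex = (C−B)/|BC| = (0.7365,-0.6764); ey = (0.6764,0.7365)
P = B + -3.31·ex + -1.75·ey = (-5.2599,2.0971)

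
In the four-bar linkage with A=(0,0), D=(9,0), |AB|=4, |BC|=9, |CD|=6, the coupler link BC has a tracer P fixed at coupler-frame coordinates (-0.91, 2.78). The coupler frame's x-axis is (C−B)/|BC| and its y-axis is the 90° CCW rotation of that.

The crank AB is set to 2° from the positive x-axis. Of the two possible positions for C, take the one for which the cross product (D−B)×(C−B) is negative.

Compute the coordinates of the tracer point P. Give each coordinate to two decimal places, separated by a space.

A=(0,0), D=(9.00,0)
B = A + 4.00·(cos2°, sin2°) = (3.9976, 0.1396)
|BD| = 5.0044
circle(B,9.00) ∩ circle(D,6.00): a=6.9982, h=5.6590
  candidates: C₊=(11.1509,5.6012) cross=28.320; C₋=(10.8352,-5.7124) cross=-28.320
  mode - wants cross < 0 → take C=(10.8352,-5.7124) (cross=-28.320)
ex = (C−B)/|BC| = (0.7597,-0.6502); ey = (0.6502,0.7597)
P = B + -0.91·ex + 2.78·ey = (5.1138,2.8434)

5.11 2.84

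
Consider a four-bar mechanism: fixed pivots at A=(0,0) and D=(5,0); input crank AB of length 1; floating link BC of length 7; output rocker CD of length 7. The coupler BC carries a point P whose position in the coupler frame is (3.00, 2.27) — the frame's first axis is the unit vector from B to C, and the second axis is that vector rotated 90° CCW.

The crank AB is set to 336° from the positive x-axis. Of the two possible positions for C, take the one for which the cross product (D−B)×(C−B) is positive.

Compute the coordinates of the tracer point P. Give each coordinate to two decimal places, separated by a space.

-0.72 2.98

A=(0,0), D=(5.00,0)
B = A + 1.00·(cos336°, sin336°) = (0.9135, -0.4067)
|BD| = 4.1066
circle(B,7.00) ∩ circle(D,7.00): a=2.0533, h=6.6921
  candidates: C₊=(2.2940,6.4558) cross=27.482; C₋=(3.6196,-6.8625) cross=-27.482
  mode + wants cross > 0 → take C=(2.2940,6.4558) (cross=27.482)
ex = (C−B)/|BC| = (0.1972,0.9804); ey = (-0.9804,0.1972)
P = B + 3.00·ex + 2.27·ey = (-0.7203,2.9820)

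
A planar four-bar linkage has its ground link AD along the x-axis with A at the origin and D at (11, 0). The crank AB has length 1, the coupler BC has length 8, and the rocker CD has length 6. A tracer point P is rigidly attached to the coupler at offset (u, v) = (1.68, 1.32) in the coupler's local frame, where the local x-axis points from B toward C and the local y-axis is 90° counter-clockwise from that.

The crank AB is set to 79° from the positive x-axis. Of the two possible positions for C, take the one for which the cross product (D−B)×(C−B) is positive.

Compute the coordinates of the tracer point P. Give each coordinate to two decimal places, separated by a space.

1.06 2.93

A=(0,0), D=(11.00,0)
B = A + 1.00·(cos79°, sin79°) = (0.1908, 0.9816)
|BD| = 10.8537
circle(B,8.00) ∩ circle(D,6.00): a=6.7167, h=4.3458
  candidates: C₊=(7.2730,4.7021) cross=47.167; C₋=(6.4870,-3.9538) cross=-47.167
  mode + wants cross > 0 → take C=(7.2730,4.7021) (cross=47.167)
ex = (C−B)/|BC| = (0.8853,0.4651); ey = (-0.4651,0.8853)
P = B + 1.68·ex + 1.32·ey = (1.0642,2.9315)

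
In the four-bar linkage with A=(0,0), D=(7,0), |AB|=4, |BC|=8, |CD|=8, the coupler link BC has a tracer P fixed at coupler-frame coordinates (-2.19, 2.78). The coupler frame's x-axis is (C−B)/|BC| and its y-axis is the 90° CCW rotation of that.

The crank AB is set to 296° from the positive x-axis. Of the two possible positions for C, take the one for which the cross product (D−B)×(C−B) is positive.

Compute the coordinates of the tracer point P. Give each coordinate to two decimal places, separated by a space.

-0.56 -6.28

A=(0,0), D=(7.00,0)
B = A + 4.00·(cos296°, sin296°) = (1.7535, -3.5952)
|BD| = 6.3601
circle(B,8.00) ∩ circle(D,8.00): a=3.1801, h=7.3408
  candidates: C₊=(0.2272,4.2579) cross=46.688; C₋=(8.5263,-7.8531) cross=-46.688
  mode + wants cross > 0 → take C=(0.2272,4.2579) (cross=46.688)
ex = (C−B)/|BC| = (-0.1908,0.9816); ey = (-0.9816,-0.1908)
P = B + -2.19·ex + 2.78·ey = (-0.5576,-6.2753)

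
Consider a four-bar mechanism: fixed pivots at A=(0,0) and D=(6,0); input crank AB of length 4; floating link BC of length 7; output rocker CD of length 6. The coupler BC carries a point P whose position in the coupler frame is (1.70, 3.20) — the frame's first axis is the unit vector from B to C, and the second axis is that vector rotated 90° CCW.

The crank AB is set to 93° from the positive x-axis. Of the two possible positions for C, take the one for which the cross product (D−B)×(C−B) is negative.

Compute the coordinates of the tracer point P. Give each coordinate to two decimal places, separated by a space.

A=(0,0), D=(6.00,0)
B = A + 4.00·(cos93°, sin93°) = (-0.2093, 3.9945)
|BD| = 7.3832
circle(B,7.00) ∩ circle(D,6.00): a=4.5720, h=5.3007
  candidates: C₊=(6.5035,5.9788) cross=39.136; C₋=(0.7679,-2.9369) cross=-39.136
  mode - wants cross < 0 → take C=(0.7679,-2.9369) (cross=-39.136)
ex = (C−B)/|BC| = (0.1396,-0.9902); ey = (0.9902,0.1396)
P = B + 1.70·ex + 3.20·ey = (3.1967,2.7579)

3.20 2.76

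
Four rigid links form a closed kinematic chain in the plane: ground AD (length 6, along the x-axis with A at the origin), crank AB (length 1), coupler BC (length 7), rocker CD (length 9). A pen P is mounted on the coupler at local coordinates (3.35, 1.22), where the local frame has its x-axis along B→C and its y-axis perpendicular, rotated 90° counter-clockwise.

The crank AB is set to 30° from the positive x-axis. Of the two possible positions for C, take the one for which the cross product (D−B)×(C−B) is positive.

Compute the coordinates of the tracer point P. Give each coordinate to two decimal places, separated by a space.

-0.28 3.88

A=(0,0), D=(6.00,0)
B = A + 1.00·(cos30°, sin30°) = (0.8660, 0.5000)
|BD| = 5.1583
circle(B,7.00) ∩ circle(D,9.00): a=-0.5227, h=6.9805
  candidates: C₊=(1.0224,7.4983) cross=36.007; C₋=(-0.3308,-6.3969) cross=-36.007
  mode + wants cross > 0 → take C=(1.0224,7.4983) (cross=36.007)
ex = (C−B)/|BC| = (0.0223,0.9998); ey = (-0.9998,0.0223)
P = B + 3.35·ex + 1.22·ey = (-0.2788,3.8764)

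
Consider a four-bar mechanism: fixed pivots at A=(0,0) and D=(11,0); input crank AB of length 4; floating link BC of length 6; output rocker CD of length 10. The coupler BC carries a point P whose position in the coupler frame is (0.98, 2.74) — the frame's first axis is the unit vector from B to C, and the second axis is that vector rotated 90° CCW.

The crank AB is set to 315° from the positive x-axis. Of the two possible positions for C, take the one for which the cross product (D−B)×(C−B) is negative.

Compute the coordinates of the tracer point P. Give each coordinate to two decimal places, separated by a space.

5.73 -2.56

A=(0,0), D=(11.00,0)
B = A + 4.00·(cos315°, sin315°) = (2.8284, -2.8284)
|BD| = 8.6472
circle(B,6.00) ∩ circle(D,10.00): a=0.6230, h=5.9676
  candidates: C₊=(1.4652,3.0147) cross=51.603; C₋=(5.3691,-8.2640) cross=-51.603
  mode - wants cross < 0 → take C=(5.3691,-8.2640) (cross=-51.603)
ex = (C−B)/|BC| = (0.4234,-0.9059); ey = (0.9059,0.4234)
P = B + 0.98·ex + 2.74·ey = (5.7256,-2.5560)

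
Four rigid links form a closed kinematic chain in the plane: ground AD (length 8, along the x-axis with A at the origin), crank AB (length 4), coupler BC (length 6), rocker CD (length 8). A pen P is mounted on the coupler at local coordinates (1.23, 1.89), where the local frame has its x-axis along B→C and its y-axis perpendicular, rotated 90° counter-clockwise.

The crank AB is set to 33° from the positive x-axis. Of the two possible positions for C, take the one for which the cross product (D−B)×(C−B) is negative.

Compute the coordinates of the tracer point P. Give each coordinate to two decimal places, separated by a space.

4.49 0.23

A=(0,0), D=(8.00,0)
B = A + 4.00·(cos33°, sin33°) = (3.3547, 2.1786)
|BD| = 5.1308
circle(B,6.00) ∩ circle(D,8.00): a=-0.1632, h=5.9978
  candidates: C₊=(5.7536,7.6781) cross=30.773; C₋=(0.6602,-3.1824) cross=-30.773
  mode - wants cross < 0 → take C=(0.6602,-3.1824) (cross=-30.773)
ex = (C−B)/|BC| = (-0.4491,-0.8935); ey = (0.8935,-0.4491)
P = B + 1.23·ex + 1.89·ey = (4.4910,0.2308)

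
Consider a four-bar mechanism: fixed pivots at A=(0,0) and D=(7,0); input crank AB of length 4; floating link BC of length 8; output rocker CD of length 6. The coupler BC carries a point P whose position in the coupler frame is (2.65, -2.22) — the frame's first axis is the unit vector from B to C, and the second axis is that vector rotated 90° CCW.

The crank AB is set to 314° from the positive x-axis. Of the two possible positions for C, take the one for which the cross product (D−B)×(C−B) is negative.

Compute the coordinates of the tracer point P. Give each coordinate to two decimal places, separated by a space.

A=(0,0), D=(7.00,0)
B = A + 4.00·(cos314°, sin314°) = (2.7786, -2.8774)
|BD| = 5.1087
circle(B,8.00) ∩ circle(D,6.00): a=5.2948, h=5.9971
  candidates: C₊=(3.7760,5.0602) cross=30.638; C₋=(10.5314,-4.8507) cross=-30.638
  mode - wants cross < 0 → take C=(10.5314,-4.8507) (cross=-30.638)
ex = (C−B)/|BC| = (0.9691,-0.2467); ey = (0.2467,0.9691)
P = B + 2.65·ex + -2.22·ey = (4.7992,-5.6824)

4.80 -5.68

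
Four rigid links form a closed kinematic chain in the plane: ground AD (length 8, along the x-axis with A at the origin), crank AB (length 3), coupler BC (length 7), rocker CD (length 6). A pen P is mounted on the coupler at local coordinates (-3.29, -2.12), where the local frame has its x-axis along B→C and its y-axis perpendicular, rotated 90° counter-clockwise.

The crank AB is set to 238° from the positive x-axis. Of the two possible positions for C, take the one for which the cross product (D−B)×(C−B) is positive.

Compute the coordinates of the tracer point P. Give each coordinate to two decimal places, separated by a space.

-1.98 -6.44

A=(0,0), D=(8.00,0)
B = A + 3.00·(cos238°, sin238°) = (-1.5898, -2.5441)
|BD| = 9.9215
circle(B,7.00) ∩ circle(D,6.00): a=5.6159, h=4.1787
  candidates: C₊=(2.7668,2.9349) cross=41.459; C₋=(4.9099,-5.1431) cross=-41.459
  mode + wants cross > 0 → take C=(2.7668,2.9349) (cross=41.459)
ex = (C−B)/|BC| = (0.6224,0.7827); ey = (-0.7827,0.6224)
P = B + -3.29·ex + -2.12·ey = (-1.9780,-6.4387)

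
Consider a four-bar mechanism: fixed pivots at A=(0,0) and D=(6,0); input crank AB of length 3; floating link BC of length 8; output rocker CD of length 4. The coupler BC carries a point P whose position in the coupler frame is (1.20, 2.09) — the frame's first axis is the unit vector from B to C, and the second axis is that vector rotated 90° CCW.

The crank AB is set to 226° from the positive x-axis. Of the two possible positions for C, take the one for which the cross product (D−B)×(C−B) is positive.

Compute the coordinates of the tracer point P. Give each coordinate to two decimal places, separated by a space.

A=(0,0), D=(6.00,0)
B = A + 3.00·(cos226°, sin226°) = (-2.0840, -2.1580)
|BD| = 8.3671
circle(B,8.00) ∩ circle(D,4.00): a=7.0519, h=3.7776
  candidates: C₊=(3.7550,3.3106) cross=31.608; C₋=(5.7037,-3.9890) cross=-31.608
  mode + wants cross > 0 → take C=(3.7550,3.3106) (cross=31.608)
ex = (C−B)/|BC| = (0.7299,0.6836); ey = (-0.6836,0.7299)
P = B + 1.20·ex + 2.09·ey = (-2.6368,0.1877)

-2.64 0.19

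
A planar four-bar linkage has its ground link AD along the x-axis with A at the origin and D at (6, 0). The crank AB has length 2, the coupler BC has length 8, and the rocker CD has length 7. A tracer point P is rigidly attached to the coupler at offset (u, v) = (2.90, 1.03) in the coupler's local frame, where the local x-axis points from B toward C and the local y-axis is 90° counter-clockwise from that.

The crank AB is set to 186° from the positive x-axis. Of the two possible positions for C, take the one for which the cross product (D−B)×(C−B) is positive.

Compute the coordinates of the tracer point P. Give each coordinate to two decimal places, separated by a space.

-1.09 2.73

A=(0,0), D=(6.00,0)
B = A + 2.00·(cos186°, sin186°) = (-1.9890, -0.2091)
|BD| = 7.9918
circle(B,8.00) ∩ circle(D,7.00): a=4.9344, h=6.2970
  candidates: C₊=(2.7789,6.2149) cross=50.324; C₋=(3.1083,-6.3748) cross=-50.324
  mode + wants cross > 0 → take C=(2.7789,6.2149) (cross=50.324)
ex = (C−B)/|BC| = (0.5960,0.8030); ey = (-0.8030,0.5960)
P = B + 2.90·ex + 1.03·ey = (-1.0877,2.7335)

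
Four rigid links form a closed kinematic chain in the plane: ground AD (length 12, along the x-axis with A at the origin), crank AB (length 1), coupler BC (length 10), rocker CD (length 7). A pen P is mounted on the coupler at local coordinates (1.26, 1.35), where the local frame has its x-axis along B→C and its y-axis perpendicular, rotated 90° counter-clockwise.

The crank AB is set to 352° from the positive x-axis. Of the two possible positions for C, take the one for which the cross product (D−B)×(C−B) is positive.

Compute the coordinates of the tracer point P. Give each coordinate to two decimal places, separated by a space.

A=(0,0), D=(12.00,0)
B = A + 1.00·(cos352°, sin352°) = (0.9903, -0.1392)
|BD| = 11.0106
circle(B,10.00) ∩ circle(D,7.00): a=7.8213, h=6.2312
  candidates: C₊=(8.7321,6.1904) cross=68.609; C₋=(8.8897,-6.2710) cross=-68.609
  mode + wants cross > 0 → take C=(8.7321,6.1904) (cross=68.609)
ex = (C−B)/|BC| = (0.7742,0.6330); ey = (-0.6330,0.7742)
P = B + 1.26·ex + 1.35·ey = (1.1113,1.7035)

1.11 1.70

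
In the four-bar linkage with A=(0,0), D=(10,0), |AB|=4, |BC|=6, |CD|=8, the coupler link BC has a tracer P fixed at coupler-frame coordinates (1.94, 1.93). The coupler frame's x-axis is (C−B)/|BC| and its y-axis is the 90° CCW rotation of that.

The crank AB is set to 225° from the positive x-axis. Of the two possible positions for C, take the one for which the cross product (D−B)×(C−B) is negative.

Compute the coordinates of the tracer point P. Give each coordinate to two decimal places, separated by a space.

-0.55 -1.31

A=(0,0), D=(10.00,0)
B = A + 4.00·(cos225°, sin225°) = (-2.8284, -2.8284)
|BD| = 13.1365
circle(B,6.00) ∩ circle(D,8.00): a=5.5025, h=2.3921
  candidates: C₊=(2.0300,0.6923) cross=31.424; C₋=(3.0601,-3.9797) cross=-31.424
  mode - wants cross < 0 → take C=(3.0601,-3.9797) (cross=-31.424)
ex = (C−B)/|BC| = (0.9814,-0.1919); ey = (0.1919,0.9814)
P = B + 1.94·ex + 1.93·ey = (-0.5542,-1.3065)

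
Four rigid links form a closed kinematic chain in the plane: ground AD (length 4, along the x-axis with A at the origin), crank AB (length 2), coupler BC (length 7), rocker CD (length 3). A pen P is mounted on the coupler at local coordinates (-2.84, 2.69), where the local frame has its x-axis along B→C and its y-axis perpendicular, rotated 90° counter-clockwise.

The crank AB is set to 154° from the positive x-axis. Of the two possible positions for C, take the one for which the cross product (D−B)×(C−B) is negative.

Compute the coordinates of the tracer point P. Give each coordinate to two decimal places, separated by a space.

A=(0,0), D=(4.00,0)
B = A + 2.00·(cos154°, sin154°) = (-1.7976, 0.8767)
|BD| = 5.8635
circle(B,7.00) ∩ circle(D,3.00): a=6.3427, h=2.9615
  candidates: C₊=(4.9166,2.8565) cross=17.365; C₋=(4.0310,-2.9998) cross=-17.365
  mode - wants cross < 0 → take C=(4.0310,-2.9998) (cross=-17.365)
ex = (C−B)/|BC| = (0.8327,-0.5538); ey = (0.5538,0.8327)
P = B + -2.84·ex + 2.69·ey = (-2.6726,4.6894)

-2.67 4.69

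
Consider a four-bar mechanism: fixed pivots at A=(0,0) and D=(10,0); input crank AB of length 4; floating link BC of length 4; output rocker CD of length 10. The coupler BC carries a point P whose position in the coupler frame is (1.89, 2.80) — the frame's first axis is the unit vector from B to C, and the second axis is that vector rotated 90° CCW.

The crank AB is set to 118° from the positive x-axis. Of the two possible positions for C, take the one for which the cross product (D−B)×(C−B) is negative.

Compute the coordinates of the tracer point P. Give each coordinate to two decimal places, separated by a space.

1.48 3.18

A=(0,0), D=(10.00,0)
B = A + 4.00·(cos118°, sin118°) = (-1.8779, 3.5318)
|BD| = 12.3918
circle(B,4.00) ∩ circle(D,10.00): a=2.8066, h=2.8501
  candidates: C₊=(1.6246,5.4638) cross=35.318; C₋=(-0.0000,-0.0000) cross=-35.318
  mode - wants cross < 0 → take C=(-0.0000,-0.0000) (cross=-35.318)
ex = (C−B)/|BC| = (0.4695,-0.8829); ey = (0.8829,0.4695)
P = B + 1.89·ex + 2.80·ey = (1.4817,3.1775)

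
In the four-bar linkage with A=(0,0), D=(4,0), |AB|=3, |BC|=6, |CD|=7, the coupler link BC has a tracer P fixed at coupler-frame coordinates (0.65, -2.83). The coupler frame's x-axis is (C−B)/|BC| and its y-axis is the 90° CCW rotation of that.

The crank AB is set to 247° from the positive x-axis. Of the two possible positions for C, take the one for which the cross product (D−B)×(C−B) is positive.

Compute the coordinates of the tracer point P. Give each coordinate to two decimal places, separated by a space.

1.49 -1.61

A=(0,0), D=(4.00,0)
B = A + 3.00·(cos247°, sin247°) = (-1.1722, -2.7615)
|BD| = 5.8632
circle(B,6.00) ∩ circle(D,7.00): a=1.8230, h=5.7163
  candidates: C₊=(-2.2564,3.1397) cross=33.516; C₋=(3.1283,-6.9455) cross=-33.516
  mode + wants cross > 0 → take C=(-2.2564,3.1397) (cross=33.516)
ex = (C−B)/|BC| = (-0.1807,0.9835); ey = (-0.9835,-0.1807)
P = B + 0.65·ex + -2.83·ey = (1.4938,-1.6108)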